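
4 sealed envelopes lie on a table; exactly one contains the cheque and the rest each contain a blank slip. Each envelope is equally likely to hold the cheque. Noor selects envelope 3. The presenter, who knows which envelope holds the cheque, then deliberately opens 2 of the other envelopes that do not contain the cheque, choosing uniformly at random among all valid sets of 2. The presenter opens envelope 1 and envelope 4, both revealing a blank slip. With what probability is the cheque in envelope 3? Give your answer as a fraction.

Condition on the true location of the cheque.
If it is in either of envelopes 1 and 4 (prior 1/4 each): that envelope was opened and seen not to hold the prize — ruled out; weight (1/4)·0 = 0 each.
If it is in envelope 2 (prior 1/4): the presenter has no choice, probability 1; weight (1/4)·1 = 1/4.
If it is in envelope 3 (prior 1/4): the presenter has 3 equally likely choices, so probability 1/3; weight (1/4)·(1/3) = 1/12.
The weights sum to 1/3.
So P(the cheque in envelope 3 | the presenter opened envelope 1 and envelope 4) = (1/12) / (1/3) = 1/4.

1/4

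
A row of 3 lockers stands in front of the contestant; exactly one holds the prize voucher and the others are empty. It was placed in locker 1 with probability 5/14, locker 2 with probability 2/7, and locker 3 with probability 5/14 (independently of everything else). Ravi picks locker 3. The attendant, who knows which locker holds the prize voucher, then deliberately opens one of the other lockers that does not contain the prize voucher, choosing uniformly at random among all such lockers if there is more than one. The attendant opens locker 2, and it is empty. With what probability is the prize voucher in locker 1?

2/3

Apply Bayes' rule, conditioning on where the prize voucher actually is.
If it is in locker 1 (prior 5/14): the attendant has no choice, probability 1; weight (5/14)·1 = 5/14.
If it is in locker 2 (prior 2/7): the attendant opened locker 2, so this case is ruled out; weight (2/7)·0 = 0.
If it is in locker 3 (prior 5/14): the attendant has 2 equally likely choices, so probability 1/2; weight (5/14)·(1/2) = 5/28.
The weights sum to 15/28.
So P(the prize voucher in locker 1 | the attendant opened locker 2) = (5/14) / (15/28) = 2/3.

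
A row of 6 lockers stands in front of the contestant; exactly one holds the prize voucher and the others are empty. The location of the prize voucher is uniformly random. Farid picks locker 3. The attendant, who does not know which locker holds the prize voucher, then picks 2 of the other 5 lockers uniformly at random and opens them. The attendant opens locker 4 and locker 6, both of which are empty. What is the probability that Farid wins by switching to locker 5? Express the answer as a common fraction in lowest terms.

Consider each possible location of the prize voucher in turn.
If it is in any of lockers 1, 2, 3, and 5 (prior 1/6 each): the attendant picks exactly this set with probability 1/10 regardless, and none is the prize; weight (1/6)·(1/10) = 1/60 each.
If it is in either of lockers 4 and 6 (prior 1/6 each): that locker was opened and seen not to hold the prize — ruled out; weight (1/6)·0 = 0 each.
The weights sum to 1/15.
So P(the prize voucher in locker 5 | the attendant opened locker 4 and locker 6) = (1/60) / (1/15) = 1/4.

1/4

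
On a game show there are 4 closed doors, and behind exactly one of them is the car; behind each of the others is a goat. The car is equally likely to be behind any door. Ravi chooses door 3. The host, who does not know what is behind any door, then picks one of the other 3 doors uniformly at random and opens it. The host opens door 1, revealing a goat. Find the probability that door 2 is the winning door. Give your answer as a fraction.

Apply Bayes' rule, conditioning on where the car actually is.
If it is behind door 1 (prior 1/4): the host opened door 1, so this case is ruled out; weight (1/4)·0 = 0.
If it is behind any of doors 2, 3, and 4 (prior 1/4 each): the host picks door 1 with probability 1/3 regardless, and it is not the prize; weight (1/4)·(1/3) = 1/12 each.
The weights sum to 1/4.
So P(the car behind door 2 | the host opened door 1) = (1/12) / (1/4) = 1/3.

1/3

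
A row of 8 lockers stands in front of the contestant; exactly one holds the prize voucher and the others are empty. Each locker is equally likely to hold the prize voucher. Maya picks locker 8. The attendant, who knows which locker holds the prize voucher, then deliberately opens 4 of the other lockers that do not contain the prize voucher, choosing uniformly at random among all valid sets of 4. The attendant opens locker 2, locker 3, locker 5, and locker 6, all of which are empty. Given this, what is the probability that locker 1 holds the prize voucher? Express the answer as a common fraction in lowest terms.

7/24

Apply Bayes' rule, conditioning on where the prize voucher actually is.
If it is in any of lockers 1, 4, and 7 (prior 1/8 each): the attendant has 15 equally likely choices, so probability 1/15; weight (1/8)·(1/15) = 1/120 each.
If it is in any of lockers 2, 3, 5, and 6 (prior 1/8 each): that locker was opened and seen not to hold the prize — ruled out; weight (1/8)·0 = 0 each.
If it is in locker 8 (prior 1/8): the attendant has 35 equally likely choices, so probability 1/35; weight (1/8)·(1/35) = 1/280.
The weights sum to 1/35.
So P(the prize voucher in locker 1 | the attendant opened locker 2, locker 3, locker 5, and locker 6) = (1/120) / (1/35) = 7/24.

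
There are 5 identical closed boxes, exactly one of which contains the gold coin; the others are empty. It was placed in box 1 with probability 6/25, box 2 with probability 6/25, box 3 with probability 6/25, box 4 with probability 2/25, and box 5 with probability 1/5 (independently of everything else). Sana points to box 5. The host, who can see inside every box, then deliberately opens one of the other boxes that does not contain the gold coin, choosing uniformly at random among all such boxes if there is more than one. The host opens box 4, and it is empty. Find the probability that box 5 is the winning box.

Apply Bayes' rule, conditioning on where the gold coin actually is.
If it is in any of boxes 1, 2, and 3 (prior 6/25 each): the host has 3 equally likely choices, so probability 1/3; weight (6/25)·(1/3) = 2/25 each.
If it is in box 4 (prior 2/25): the host opened box 4, so this case is ruled out; weight (2/25)·0 = 0.
If it is in box 5 (prior 1/5): the host has 4 equally likely choices, so probability 1/4; weight (1/5)·(1/4) = 1/20.
The weights sum to 29/100.
So P(the gold coin in box 5 | the host opened box 4) = (1/20) / (29/100) = 5/29.

5/29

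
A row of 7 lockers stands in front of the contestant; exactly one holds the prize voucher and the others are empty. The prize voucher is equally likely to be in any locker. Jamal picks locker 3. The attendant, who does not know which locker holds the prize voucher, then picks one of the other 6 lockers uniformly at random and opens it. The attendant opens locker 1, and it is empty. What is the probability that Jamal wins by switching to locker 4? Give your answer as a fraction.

1/6

Because the attendant chose which locker to open without knowing where the prize voucher is, the choice is independent of the prize location. Learning that locker 1 does not hold the prize voucher simply rules out that one location and leaves the remaining 6 lockers still equally likely by symmetry.
So P(the prize voucher in locker 4) = 1/6.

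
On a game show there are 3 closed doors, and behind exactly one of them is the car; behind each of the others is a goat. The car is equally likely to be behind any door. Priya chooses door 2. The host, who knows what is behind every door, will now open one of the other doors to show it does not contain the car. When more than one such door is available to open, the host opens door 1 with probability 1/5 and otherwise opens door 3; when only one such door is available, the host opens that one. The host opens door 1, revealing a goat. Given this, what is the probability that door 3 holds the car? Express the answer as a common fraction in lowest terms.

Consider each possible location of the car in turn.
If it is behind door 1 (prior 1/3): the host opened door 1, so this case is ruled out; weight (1/3)·0 = 0.
If it is behind door 2 (prior 1/3): door 1 is available, opened with probability 1/5; weight (1/3)·(1/5) = 1/15.
If it is behind door 3 (prior 1/3): only door 1 is available, probability 1; weight (1/3)·1 = 1/3.
The weights sum to 2/5.
So P(the car behind door 3 | the host opened door 1) = (1/3) / (2/5) = 5/6.

5/6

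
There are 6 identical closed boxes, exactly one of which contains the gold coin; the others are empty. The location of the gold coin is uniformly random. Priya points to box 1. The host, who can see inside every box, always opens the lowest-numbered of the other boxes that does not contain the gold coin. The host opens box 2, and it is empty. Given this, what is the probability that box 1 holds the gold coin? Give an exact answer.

1/5

Consider each possible location of the gold coin in turn.
If it is in any of boxes 1, 3, 4, 5, and 6 (prior 1/6 each): box 2 is the lowest-numbered option available, probability 1; weight (1/6)·1 = 1/6 each.
If it is in box 2 (prior 1/6): the host opened box 2, so this case is ruled out; weight (1/6)·0 = 0.
The weights sum to 5/6.
So P(the gold coin in box 1 | the host opened box 2) = (1/6) / (5/6) = 1/5.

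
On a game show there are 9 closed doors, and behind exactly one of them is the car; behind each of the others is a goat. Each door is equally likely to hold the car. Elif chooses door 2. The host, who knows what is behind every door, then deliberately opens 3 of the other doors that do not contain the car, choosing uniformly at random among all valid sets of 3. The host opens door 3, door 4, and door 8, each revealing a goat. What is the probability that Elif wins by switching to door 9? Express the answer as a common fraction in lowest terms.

Consider each possible location of the car in turn.
If it is behind any of doors 1, 5, 6, 7, and 9 (prior 1/9 each): the host has 35 equally likely choices, so probability 1/35; weight (1/9)·(1/35) = 1/315 each.
If it is behind door 2 (prior 1/9): the host has 56 equally likely choices, so probability 1/56; weight (1/9)·(1/56) = 1/504.
If it is behind any of doors 3, 4, and 8 (prior 1/9 each): that door was opened and seen not to hold the prize — ruled out; weight (1/9)·0 = 0 each.
The weights sum to 1/56.
So P(the car behind door 9 | the host opened door 3, door 4, and door 8) = (1/315) / (1/56) = 8/45.

8/45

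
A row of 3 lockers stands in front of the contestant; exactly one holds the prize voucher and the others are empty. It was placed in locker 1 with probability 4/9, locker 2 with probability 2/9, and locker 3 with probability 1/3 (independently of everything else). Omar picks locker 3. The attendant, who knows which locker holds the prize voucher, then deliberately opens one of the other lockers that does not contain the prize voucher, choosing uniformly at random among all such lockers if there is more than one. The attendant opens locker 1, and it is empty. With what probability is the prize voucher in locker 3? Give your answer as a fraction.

Consider each possible location of the prize voucher in turn.
If it is in locker 1 (prior 4/9): the attendant opened locker 1, so this case is ruled out; weight (4/9)·0 = 0.
If it is in locker 2 (prior 2/9): the attendant has no choice, probability 1; weight (2/9)·1 = 2/9.
If it is in locker 3 (prior 1/3): the attendant has 2 equally likely choices, so probability 1/2; weight (1/3)·(1/2) = 1/6.
The weights sum to 7/18.
So P(the prize voucher in locker 3 | the attendant opened locker 1) = (1/6) / (7/18) = 3/7.

3/7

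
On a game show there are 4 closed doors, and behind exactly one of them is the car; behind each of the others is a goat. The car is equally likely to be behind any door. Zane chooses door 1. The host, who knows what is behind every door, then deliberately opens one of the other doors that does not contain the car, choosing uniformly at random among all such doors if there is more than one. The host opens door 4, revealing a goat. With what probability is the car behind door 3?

3/8

Consider each possible location of the car in turn.
If it is behind door 1 (prior 1/4): the host has 3 equally likely choices, so probability 1/3; weight (1/4)·(1/3) = 1/12.
If it is behind either of doors 2 and 3 (prior 1/4 each): the host has 2 equally likely choices, so probability 1/2; weight (1/4)·(1/2) = 1/8 each.
If it is behind door 4 (prior 1/4): the host opened door 4, so this case is ruled out; weight (1/4)·0 = 0.
The weights sum to 1/3.
So P(the car behind door 3 | the host opened door 4) = (1/8) / (1/3) = 3/8.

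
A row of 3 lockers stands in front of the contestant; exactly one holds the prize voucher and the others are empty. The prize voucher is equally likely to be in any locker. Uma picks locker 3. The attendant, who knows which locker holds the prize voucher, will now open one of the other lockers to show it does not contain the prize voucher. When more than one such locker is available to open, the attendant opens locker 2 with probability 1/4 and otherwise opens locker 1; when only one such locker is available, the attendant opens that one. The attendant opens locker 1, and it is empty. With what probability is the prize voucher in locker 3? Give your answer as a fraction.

Consider each possible location of the prize voucher in turn.
If it is in locker 1 (prior 1/3): the attendant opened locker 1, so this case is ruled out; weight (1/3)·0 = 0.
If it is in locker 2 (prior 1/3): only locker 1 is available, probability 1; weight (1/3)·1 = 1/3.
If it is in locker 3 (prior 1/3): locker 2 is available but not opened, probability 3/4; weight (1/3)·(3/4) = 1/4.
The weights sum to 7/12.
So P(the prize voucher in locker 3 | the attendant opened locker 1) = (1/4) / (7/12) = 3/7.

3/7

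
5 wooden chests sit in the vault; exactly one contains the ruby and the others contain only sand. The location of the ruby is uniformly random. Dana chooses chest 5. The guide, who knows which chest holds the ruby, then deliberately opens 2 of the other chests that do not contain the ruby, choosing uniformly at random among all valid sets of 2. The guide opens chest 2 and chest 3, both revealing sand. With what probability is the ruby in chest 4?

2/5

Consider each possible location of the ruby in turn.
If it is in either of chests 1 and 4 (prior 1/5 each): the guide has 3 equally likely choices, so probability 1/3; weight (1/5)·(1/3) = 1/15 each.
If it is in either of chests 2 and 3 (prior 1/5 each): that chest was opened and seen not to hold the prize — ruled out; weight (1/5)·0 = 0 each.
If it is in chest 5 (prior 1/5): the guide has 6 equally likely choices, so probability 1/6; weight (1/5)·(1/6) = 1/30.
The weights sum to 1/6.
So P(the ruby in chest 4 | the guide opened chest 2 and chest 3) = (1/15) / (1/6) = 2/5.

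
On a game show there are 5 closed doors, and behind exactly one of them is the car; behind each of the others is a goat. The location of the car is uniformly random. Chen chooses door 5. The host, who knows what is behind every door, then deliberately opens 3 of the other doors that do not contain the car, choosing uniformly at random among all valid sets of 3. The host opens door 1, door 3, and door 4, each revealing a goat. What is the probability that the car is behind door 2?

Consider each possible location of the car in turn.
If it is behind any of doors 1, 3, and 4 (prior 1/5 each): that door was opened and seen not to hold the prize — ruled out; weight (1/5)·0 = 0 each.
If it is behind door 2 (prior 1/5): the host has no choice, probability 1; weight (1/5)·1 = 1/5.
If it is behind door 5 (prior 1/5): the host has 4 equally likely choices, so probability 1/4; weight (1/5)·(1/4) = 1/20.
The weights sum to 1/4.
So P(the car behind door 2 | the host opened door 1, door 3, and door 4) = (1/5) / (1/4) = 4/5.

4/5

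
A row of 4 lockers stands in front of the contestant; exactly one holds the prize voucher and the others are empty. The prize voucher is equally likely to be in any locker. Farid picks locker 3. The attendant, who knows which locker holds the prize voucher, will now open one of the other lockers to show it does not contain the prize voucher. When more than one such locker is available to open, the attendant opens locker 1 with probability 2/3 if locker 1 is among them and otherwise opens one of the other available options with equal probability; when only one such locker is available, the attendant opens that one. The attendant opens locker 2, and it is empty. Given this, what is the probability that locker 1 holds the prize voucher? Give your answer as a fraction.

Condition on the true location of the prize voucher.
If it is in locker 1 (prior 1/4): locker 1 holds the prize so is unavailable; the attendant chooses uniformly among the 2 others, probability 1/2; weight (1/4)·(1/2) = 1/8.
If it is in locker 2 (prior 1/4): the attendant opened locker 2, so this case is ruled out; weight (1/4)·0 = 0.
If it is in locker 3 (prior 1/4): locker 1 is available but not opened; locker 2 gets probability (1 − 2/3)/2 = 1/6; weight (1/4)·(1/6) = 1/24.
If it is in locker 4 (prior 1/4): locker 1 is available but not opened, probability 1/3; weight (1/4)·(1/3) = 1/12.
The weights sum to 1/4.
So P(the prize voucher in locker 1 | the attendant opened locker 2) = (1/8) / (1/4) = 1/2.

1/2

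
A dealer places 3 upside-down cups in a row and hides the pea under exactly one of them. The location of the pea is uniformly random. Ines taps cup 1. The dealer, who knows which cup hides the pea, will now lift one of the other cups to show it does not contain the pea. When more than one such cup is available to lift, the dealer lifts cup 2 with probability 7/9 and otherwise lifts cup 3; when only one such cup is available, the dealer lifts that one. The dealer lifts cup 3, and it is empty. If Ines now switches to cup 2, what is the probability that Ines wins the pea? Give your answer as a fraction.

9/11

Condition on the true location of the pea.
If it is under cup 1 (prior 1/3): cup 2 is available but not opened, probability 2/9; weight (1/3)·(2/9) = 2/27.
If it is under cup 2 (prior 1/3): only cup 3 is available, probability 1; weight (1/3)·1 = 1/3.
If it is under cup 3 (prior 1/3): the dealer opened cup 3, so this case is ruled out; weight (1/3)·0 = 0.
The weights sum to 11/27.
So P(the pea under cup 2 | the dealer opened cup 3) = (1/3) / (11/27) = 9/11.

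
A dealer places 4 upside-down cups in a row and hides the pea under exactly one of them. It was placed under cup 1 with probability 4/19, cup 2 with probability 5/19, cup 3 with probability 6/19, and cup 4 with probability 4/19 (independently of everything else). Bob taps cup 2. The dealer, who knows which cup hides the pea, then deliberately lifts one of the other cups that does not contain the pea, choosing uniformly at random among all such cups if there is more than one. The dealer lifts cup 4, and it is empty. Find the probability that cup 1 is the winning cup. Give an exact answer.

Apply Bayes' rule, conditioning on where the pea actually is.
If it is under cup 1 (prior 4/19): the dealer has 2 equally likely choices, so probability 1/2; weight (4/19)·(1/2) = 2/19.
If it is under cup 2 (prior 5/19): the dealer has 3 equally likely choices, so probability 1/3; weight (5/19)·(1/3) = 5/57.
If it is under cup 3 (prior 6/19): the dealer has 2 equally likely choices, so probability 1/2; weight (6/19)·(1/2) = 3/19.
If it is under cup 4 (prior 4/19): the dealer opened cup 4, so this case is ruled out; weight (4/19)·0 = 0.
The weights sum to 20/57.
So P(the pea under cup 1 | the dealer opened cup 4) = (2/19) / (20/57) = 3/10.

3/10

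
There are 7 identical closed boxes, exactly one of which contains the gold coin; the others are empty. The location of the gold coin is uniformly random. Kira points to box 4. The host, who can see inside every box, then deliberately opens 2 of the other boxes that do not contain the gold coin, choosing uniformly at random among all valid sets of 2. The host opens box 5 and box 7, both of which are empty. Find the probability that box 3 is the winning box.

3/14

Apply Bayes' rule, conditioning on where the gold coin actually is.
If it is in any of boxes 1, 2, 3, and 6 (prior 1/7 each): the host has 10 equally likely choices, so probability 1/10; weight (1/7)·(1/10) = 1/70 each.
If it is in box 4 (prior 1/7): the host has 15 equally likely choices, so probability 1/15; weight (1/7)·(1/15) = 1/105.
If it is in either of boxes 5 and 7 (prior 1/7 each): that box was opened and seen not to hold the prize — ruled out; weight (1/7)·0 = 0 each.
The weights sum to 1/15.
So P(the gold coin in box 3 | the host opened box 5 and box 7) = (1/70) / (1/15) = 3/14.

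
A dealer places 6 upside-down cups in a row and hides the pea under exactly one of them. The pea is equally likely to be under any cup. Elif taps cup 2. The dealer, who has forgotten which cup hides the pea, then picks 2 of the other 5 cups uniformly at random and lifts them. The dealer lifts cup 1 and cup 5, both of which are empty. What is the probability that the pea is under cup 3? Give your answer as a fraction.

1/4

Because the dealer chose which cups to lift without knowing where the pea is, the choice is independent of the prize location. Learning that none of the 2 opened cups holds the pea simply rules out those 2 locations and leaves the remaining 4 cups still equally likely by symmetry.
So P(the pea under cup 3) = 1/4.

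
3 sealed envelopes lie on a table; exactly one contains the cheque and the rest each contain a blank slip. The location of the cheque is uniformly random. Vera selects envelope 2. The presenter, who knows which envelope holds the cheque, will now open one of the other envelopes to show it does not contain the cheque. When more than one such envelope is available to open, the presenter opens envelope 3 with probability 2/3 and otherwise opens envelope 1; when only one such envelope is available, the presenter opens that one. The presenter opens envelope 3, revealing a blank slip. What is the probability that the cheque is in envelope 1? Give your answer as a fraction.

3/5

Consider each possible location of the cheque in turn.
If it is in envelope 1 (prior 1/3): only envelope 3 is available, probability 1; weight (1/3)·1 = 1/3.
If it is in envelope 2 (prior 1/3): envelope 3 is available, opened with probability 2/3; weight (1/3)·(2/3) = 2/9.
If it is in envelope 3 (prior 1/3): the presenter opened envelope 3, so this case is ruled out; weight (1/3)·0 = 0.
The weights sum to 5/9.
So P(the cheque in envelope 1 | the presenter opened envelope 3) = (1/3) / (5/9) = 3/5.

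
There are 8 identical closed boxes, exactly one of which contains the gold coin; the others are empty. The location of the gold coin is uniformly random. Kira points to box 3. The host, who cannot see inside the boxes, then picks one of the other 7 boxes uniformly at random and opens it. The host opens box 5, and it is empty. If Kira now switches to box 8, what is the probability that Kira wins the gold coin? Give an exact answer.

1/7

Because the host chose which box to open without knowing where the gold coin is, the choice is independent of the prize location. Learning that box 5 does not hold the gold coin simply rules out that one location and leaves the remaining 7 boxes still equally likely by symmetry.
So P(the gold coin in box 8) = 1/7.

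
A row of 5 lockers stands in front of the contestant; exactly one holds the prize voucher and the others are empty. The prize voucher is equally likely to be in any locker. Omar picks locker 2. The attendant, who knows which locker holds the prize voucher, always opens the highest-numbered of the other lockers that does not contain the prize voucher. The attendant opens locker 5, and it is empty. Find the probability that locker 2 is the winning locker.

1/4

Apply Bayes' rule, conditioning on where the prize voucher actually is.
If it is in any of lockers 1, 2, 3, and 4 (prior 1/5 each): locker 5 is the highest-numbered option available, probability 1; weight (1/5)·1 = 1/5 each.
If it is in locker 5 (prior 1/5): the attendant opened locker 5, so this case is ruled out; weight (1/5)·0 = 0.
The weights sum to 4/5.
So P(the prize voucher in locker 2 | the attendant opened locker 5) = (1/5) / (4/5) = 1/4.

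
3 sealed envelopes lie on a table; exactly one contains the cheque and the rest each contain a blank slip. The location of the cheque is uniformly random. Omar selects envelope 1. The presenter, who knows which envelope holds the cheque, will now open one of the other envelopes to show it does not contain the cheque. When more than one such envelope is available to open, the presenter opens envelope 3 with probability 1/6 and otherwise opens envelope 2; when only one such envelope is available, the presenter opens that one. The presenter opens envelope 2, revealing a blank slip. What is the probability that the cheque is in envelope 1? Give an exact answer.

Consider each possible location of the cheque in turn.
If it is in envelope 1 (prior 1/3): envelope 3 is available but not opened, probability 5/6; weight (1/3)·(5/6) = 5/18.
If it is in envelope 2 (prior 1/3): the presenter opened envelope 2, so this case is ruled out; weight (1/3)·0 = 0.
If it is in envelope 3 (prior 1/3): only envelope 2 is available, probability 1; weight (1/3)·1 = 1/3.
The weights sum to 11/18.
So P(the cheque in envelope 1 | the presenter opened envelope 2) = (5/18) / (11/18) = 5/11.

5/11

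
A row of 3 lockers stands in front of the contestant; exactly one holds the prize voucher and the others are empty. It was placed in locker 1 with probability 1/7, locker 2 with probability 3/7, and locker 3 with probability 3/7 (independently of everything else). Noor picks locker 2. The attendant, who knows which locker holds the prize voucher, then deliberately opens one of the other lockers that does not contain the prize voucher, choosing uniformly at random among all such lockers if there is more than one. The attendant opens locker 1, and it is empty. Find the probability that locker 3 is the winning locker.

Apply Bayes' rule, conditioning on where the prize voucher actually is.
If it is in locker 1 (prior 1/7): the attendant opened locker 1, so this case is ruled out; weight (1/7)·0 = 0.
If it is in locker 2 (prior 3/7): the attendant has 2 equally likely choices, so probability 1/2; weight (3/7)·(1/2) = 3/14.
If it is in locker 3 (prior 3/7): the attendant has no choice, probability 1; weight (3/7)·1 = 3/7.
The weights sum to 9/14.
So P(the prize voucher in locker 3 | the attendant opened locker 1) = (3/7) / (9/14) = 2/3.

2/3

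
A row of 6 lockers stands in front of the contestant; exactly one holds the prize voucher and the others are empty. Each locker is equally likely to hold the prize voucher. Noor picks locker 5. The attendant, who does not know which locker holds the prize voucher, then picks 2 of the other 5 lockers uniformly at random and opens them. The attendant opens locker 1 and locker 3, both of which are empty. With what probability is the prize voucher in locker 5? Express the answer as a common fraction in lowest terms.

Apply Bayes' rule, conditioning on where the prize voucher actually is.
If it is in either of lockers 1 and 3 (prior 1/6 each): that locker was opened and seen not to hold the prize — ruled out; weight (1/6)·0 = 0 each.
If it is in any of lockers 2, 4, 5, and 6 (prior 1/6 each): the attendant picks exactly this set with probability 1/10 regardless, and none is the prize; weight (1/6)·(1/10) = 1/60 each.
The weights sum to 1/15.
So P(the prize voucher in locker 5 | the attendant opened locker 1 and locker 3) = (1/60) / (1/15) = 1/4.

1/4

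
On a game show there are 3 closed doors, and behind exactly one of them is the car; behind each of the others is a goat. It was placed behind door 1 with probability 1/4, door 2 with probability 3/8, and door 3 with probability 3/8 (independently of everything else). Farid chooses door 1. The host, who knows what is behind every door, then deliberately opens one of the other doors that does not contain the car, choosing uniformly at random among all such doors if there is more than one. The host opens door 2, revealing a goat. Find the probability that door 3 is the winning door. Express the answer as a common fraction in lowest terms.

Consider each possible location of the car in turn.
If it is behind door 1 (prior 1/4): the host has 2 equally likely choices, so probability 1/2; weight (1/4)·(1/2) = 1/8.
If it is behind door 2 (prior 3/8): the host opened door 2, so this case is ruled out; weight (3/8)·0 = 0.
If it is behind door 3 (prior 3/8): the host has no choice, probability 1; weight (3/8)·1 = 3/8.
The weights sum to 1/2.
So P(the car behind door 3 | the host opened door 2) = (3/8) / (1/2) = 3/4.

3/4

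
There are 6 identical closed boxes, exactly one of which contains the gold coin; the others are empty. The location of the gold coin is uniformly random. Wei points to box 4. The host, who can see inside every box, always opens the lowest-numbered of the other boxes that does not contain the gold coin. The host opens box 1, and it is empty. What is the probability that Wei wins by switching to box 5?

Apply Bayes' rule, conditioning on where the gold coin actually is.
If it is in box 1 (prior 1/6): the host opened box 1, so this case is ruled out; weight (1/6)·0 = 0.
If it is in any of boxes 2, 3, 4, 5, and 6 (prior 1/6 each): box 1 is the lowest-numbered option available, probability 1; weight (1/6)·1 = 1/6 each.
The weights sum to 5/6.
So P(the gold coin in box 5 | the host opened box 1) = (1/6) / (5/6) = 1/5.

1/5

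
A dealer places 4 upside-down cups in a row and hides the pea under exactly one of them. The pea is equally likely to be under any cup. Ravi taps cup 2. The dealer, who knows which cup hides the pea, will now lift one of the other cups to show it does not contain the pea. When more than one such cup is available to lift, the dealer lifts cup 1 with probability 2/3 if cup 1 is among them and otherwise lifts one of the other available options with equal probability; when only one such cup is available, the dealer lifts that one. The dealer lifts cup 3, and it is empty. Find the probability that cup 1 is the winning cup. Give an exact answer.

1/2

Condition on the true location of the pea.
If it is under cup 1 (prior 1/4): cup 1 holds the prize so is unavailable; the dealer chooses uniformly among the 2 others, probability 1/2; weight (1/4)·(1/2) = 1/8.
If it is under cup 2 (prior 1/4): cup 1 is available but not opened; cup 3 gets probability (1 − 2/3)/2 = 1/6; weight (1/4)·(1/6) = 1/24.
If it is under cup 3 (prior 1/4): the dealer opened cup 3, so this case is ruled out; weight (1/4)·0 = 0.
If it is under cup 4 (prior 1/4): cup 1 is available but not opened, probability 1/3; weight (1/4)·(1/3) = 1/12.
The weights sum to 1/4.
So P(the pea under cup 1 | the dealer opened cup 3) = (1/8) / (1/4) = 1/2.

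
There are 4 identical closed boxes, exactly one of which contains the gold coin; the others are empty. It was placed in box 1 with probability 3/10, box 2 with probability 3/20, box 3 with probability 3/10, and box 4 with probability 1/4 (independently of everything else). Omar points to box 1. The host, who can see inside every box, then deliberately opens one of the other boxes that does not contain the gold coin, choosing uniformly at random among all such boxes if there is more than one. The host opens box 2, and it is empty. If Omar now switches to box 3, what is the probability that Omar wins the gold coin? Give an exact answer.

2/5

Consider each possible location of the gold coin in turn.
If it is in box 1 (prior 3/10): the host has 3 equally likely choices, so probability 1/3; weight (3/10)·(1/3) = 1/10.
If it is in box 2 (prior 3/20): the host opened box 2, so this case is ruled out; weight (3/20)·0 = 0.
If it is in box 3 (prior 3/10): the host has 2 equally likely choices, so probability 1/2; weight (3/10)·(1/2) = 3/20.
If it is in box 4 (prior 1/4): the host has 2 equally likely choices, so probability 1/2; weight (1/4)·(1/2) = 1/8.
The weights sum to 3/8.
So P(the gold coin in box 3 | the host opened box 2) = (3/20) / (3/8) = 2/5.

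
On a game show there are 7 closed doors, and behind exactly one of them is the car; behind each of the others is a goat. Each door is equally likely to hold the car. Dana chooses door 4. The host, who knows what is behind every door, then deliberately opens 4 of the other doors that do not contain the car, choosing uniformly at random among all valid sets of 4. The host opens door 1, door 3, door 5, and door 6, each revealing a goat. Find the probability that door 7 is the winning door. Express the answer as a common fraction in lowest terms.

Consider each possible location of the car in turn.
If it is behind any of doors 1, 3, 5, and 6 (prior 1/7 each): that door was opened and seen not to hold the prize — ruled out; weight (1/7)·0 = 0 each.
If it is behind either of doors 2 and 7 (prior 1/7 each): the host has 5 equally likely choices, so probability 1/5; weight (1/7)·(1/5) = 1/35 each.
If it is behind door 4 (prior 1/7): the host has 15 equally likely choices, so probability 1/15; weight (1/7)·(1/15) = 1/105.
The weights sum to 1/15.
So P(the car behind door 7 | the host opened door 1, door 3, door 5, and door 6) = (1/35) / (1/15) = 3/7.

3/7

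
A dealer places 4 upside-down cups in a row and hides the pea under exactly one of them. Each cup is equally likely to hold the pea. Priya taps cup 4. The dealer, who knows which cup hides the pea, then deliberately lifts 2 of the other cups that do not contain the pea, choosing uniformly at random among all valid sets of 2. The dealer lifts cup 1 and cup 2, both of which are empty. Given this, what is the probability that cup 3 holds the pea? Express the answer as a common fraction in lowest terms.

3/4

Apply Bayes' rule, conditioning on where the pea actually is.
If it is under either of cups 1 and 2 (prior 1/4 each): that cup was opened and seen not to hold the prize — ruled out; weight (1/4)·0 = 0 each.
If it is under cup 3 (prior 1/4): the dealer has no choice, probability 1; weight (1/4)·1 = 1/4.
If it is under cup 4 (prior 1/4): the dealer has 3 equally likely choices, so probability 1/3; weight (1/4)·(1/3) = 1/12.
The weights sum to 1/3.
So P(the pea under cup 3 | the dealer opened cup 1 and cup 2) = (1/4) / (1/3) = 3/4.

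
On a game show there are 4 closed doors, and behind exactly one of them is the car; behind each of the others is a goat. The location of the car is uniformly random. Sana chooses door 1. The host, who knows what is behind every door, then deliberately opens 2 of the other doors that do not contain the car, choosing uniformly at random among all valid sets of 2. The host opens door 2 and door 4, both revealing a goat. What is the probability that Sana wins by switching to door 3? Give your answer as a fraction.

3/4

Consider each possible location of the car in turn.
If it is behind door 1 (prior 1/4): the host has 3 equally likely choices, so probability 1/3; weight (1/4)·(1/3) = 1/12.
If it is behind either of doors 2 and 4 (prior 1/4 each): that door was opened and seen not to hold the prize — ruled out; weight (1/4)·0 = 0 each.
If it is behind door 3 (prior 1/4): the host has no choice, probability 1; weight (1/4)·1 = 1/4.
The weights sum to 1/3.
So P(the car behind door 3 | the host opened door 2 and door 4) = (1/4) / (1/3) = 3/4.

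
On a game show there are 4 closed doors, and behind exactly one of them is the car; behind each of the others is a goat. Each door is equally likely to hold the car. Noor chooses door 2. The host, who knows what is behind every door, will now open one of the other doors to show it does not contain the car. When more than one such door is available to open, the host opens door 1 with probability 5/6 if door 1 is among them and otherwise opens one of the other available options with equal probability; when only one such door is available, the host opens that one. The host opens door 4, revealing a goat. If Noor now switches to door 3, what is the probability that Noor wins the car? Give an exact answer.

Apply Bayes' rule, conditioning on where the car actually is.
If it is behind door 1 (prior 1/4): door 1 holds the prize so is unavailable; the host chooses uniformly among the 2 others, probability 1/2; weight (1/4)·(1/2) = 1/8.
If it is behind door 2 (prior 1/4): door 1 is available but not opened; door 4 gets probability (1 − 5/6)/2 = 1/12; weight (1/4)·(1/12) = 1/48.
If it is behind door 3 (prior 1/4): door 1 is available but not opened, probability 1/6; weight (1/4)·(1/6) = 1/24.
If it is behind door 4 (prior 1/4): the host opened door 4, so this case is ruled out; weight (1/4)·0 = 0.
The weights sum to 3/16.
So P(the car behind door 3 | the host opened door 4) = (1/24) / (3/16) = 2/9.

2/9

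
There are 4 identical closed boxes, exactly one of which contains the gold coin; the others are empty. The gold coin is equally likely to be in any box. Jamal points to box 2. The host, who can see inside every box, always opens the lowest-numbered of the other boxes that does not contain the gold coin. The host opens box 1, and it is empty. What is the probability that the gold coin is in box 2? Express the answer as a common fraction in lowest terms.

1/3

Consider each possible location of the gold coin in turn.
If it is in box 1 (prior 1/4): the host opened box 1, so this case is ruled out; weight (1/4)·0 = 0.
If it is in any of boxes 2, 3, and 4 (prior 1/4 each): box 1 is the lowest-numbered option available, probability 1; weight (1/4)·1 = 1/4 each.
The weights sum to 3/4.
So P(the gold coin in box 2 | the host opened box 1) = (1/4) / (3/4) = 1/3.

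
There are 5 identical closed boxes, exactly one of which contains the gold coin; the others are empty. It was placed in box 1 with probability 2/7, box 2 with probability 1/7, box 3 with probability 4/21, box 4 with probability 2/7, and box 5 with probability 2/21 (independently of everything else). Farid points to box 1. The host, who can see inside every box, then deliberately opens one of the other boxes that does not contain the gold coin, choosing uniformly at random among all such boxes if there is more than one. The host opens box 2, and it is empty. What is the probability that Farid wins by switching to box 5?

4/33

Apply Bayes' rule, conditioning on where the gold coin actually is.
If it is in box 1 (prior 2/7): the host has 4 equally likely choices, so probability 1/4; weight (2/7)·(1/4) = 1/14.
If it is in box 2 (prior 1/7): the host opened box 2, so this case is ruled out; weight (1/7)·0 = 0.
If it is in box 3 (prior 4/21): the host has 3 equally likely choices, so probability 1/3; weight (4/21)·(1/3) = 4/63.
If it is in box 4 (prior 2/7): the host has 3 equally likely choices, so probability 1/3; weight (2/7)·(1/3) = 2/21.
If it is in box 5 (prior 2/21): the host has 3 equally likely choices, so probability 1/3; weight (2/21)·(1/3) = 2/63.
The weights sum to 11/42.
So P(the gold coin in box 5 | the host opened box 2) = (2/63) / (11/42) = 4/33.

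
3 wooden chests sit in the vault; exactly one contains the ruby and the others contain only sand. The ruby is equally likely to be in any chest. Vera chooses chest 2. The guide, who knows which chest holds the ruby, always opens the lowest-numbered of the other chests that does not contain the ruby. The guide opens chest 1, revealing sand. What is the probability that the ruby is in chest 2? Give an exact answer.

1/2

Apply Bayes' rule, conditioning on where the ruby actually is.
If it is in chest 1 (prior 1/3): the guide opened chest 1, so this case is ruled out; weight (1/3)·0 = 0.
If it is in either of chests 2 and 3 (prior 1/3 each): chest 1 is the lowest-numbered option available, probability 1; weight (1/3)·1 = 1/3 each.
The weights sum to 2/3.
So P(the ruby in chest 2 | the guide opened chest 1) = (1/3) / (2/3) = 1/2.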